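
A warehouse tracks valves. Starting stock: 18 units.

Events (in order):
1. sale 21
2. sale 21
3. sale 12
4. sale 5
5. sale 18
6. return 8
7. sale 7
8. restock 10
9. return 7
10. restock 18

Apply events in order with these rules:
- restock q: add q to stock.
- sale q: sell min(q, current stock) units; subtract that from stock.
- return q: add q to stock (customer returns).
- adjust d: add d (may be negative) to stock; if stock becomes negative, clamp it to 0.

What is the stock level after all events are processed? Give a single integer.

Processing events:
Start: stock = 18
  Event 1 (sale 21): sell min(21,18)=18. stock: 18 - 18 = 0. total_sold = 18
  Event 2 (sale 21): sell min(21,0)=0. stock: 0 - 0 = 0. total_sold = 18
  Event 3 (sale 12): sell min(12,0)=0. stock: 0 - 0 = 0. total_sold = 18
  Event 4 (sale 5): sell min(5,0)=0. stock: 0 - 0 = 0. total_sold = 18
  Event 5 (sale 18): sell min(18,0)=0. stock: 0 - 0 = 0. total_sold = 18
  Event 6 (return 8): 0 + 8 = 8
  Event 7 (sale 7): sell min(7,8)=7. stock: 8 - 7 = 1. total_sold = 25
  Event 8 (restock 10): 1 + 10 = 11
  Event 9 (return 7): 11 + 7 = 18
  Event 10 (restock 18): 18 + 18 = 36
Final: stock = 36, total_sold = 25

Answer: 36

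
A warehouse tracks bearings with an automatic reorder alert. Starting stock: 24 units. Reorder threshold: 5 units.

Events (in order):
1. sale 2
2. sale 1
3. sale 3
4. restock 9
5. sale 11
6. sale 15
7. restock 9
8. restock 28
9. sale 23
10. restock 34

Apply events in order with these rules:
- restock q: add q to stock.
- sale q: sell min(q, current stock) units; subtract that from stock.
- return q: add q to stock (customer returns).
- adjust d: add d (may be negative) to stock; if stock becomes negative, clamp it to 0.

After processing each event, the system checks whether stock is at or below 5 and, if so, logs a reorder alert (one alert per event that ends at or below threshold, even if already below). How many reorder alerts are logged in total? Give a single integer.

Answer: 1

Derivation:
Processing events:
Start: stock = 24
  Event 1 (sale 2): sell min(2,24)=2. stock: 24 - 2 = 22. total_sold = 2
  Event 2 (sale 1): sell min(1,22)=1. stock: 22 - 1 = 21. total_sold = 3
  Event 3 (sale 3): sell min(3,21)=3. stock: 21 - 3 = 18. total_sold = 6
  Event 4 (restock 9): 18 + 9 = 27
  Event 5 (sale 11): sell min(11,27)=11. stock: 27 - 11 = 16. total_sold = 17
  Event 6 (sale 15): sell min(15,16)=15. stock: 16 - 15 = 1. total_sold = 32
  Event 7 (restock 9): 1 + 9 = 10
  Event 8 (restock 28): 10 + 28 = 38
  Event 9 (sale 23): sell min(23,38)=23. stock: 38 - 23 = 15. total_sold = 55
  Event 10 (restock 34): 15 + 34 = 49
Final: stock = 49, total_sold = 55

Checking against threshold 5:
  After event 1: stock=22 > 5
  After event 2: stock=21 > 5
  After event 3: stock=18 > 5
  After event 4: stock=27 > 5
  After event 5: stock=16 > 5
  After event 6: stock=1 <= 5 -> ALERT
  After event 7: stock=10 > 5
  After event 8: stock=38 > 5
  After event 9: stock=15 > 5
  After event 10: stock=49 > 5
Alert events: [6]. Count = 1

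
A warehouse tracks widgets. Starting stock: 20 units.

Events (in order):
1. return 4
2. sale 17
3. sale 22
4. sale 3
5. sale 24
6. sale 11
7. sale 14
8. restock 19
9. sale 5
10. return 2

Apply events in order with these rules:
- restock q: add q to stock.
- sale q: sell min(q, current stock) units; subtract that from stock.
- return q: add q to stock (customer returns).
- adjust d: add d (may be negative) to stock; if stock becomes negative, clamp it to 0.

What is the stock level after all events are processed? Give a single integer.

Answer: 16

Derivation:
Processing events:
Start: stock = 20
  Event 1 (return 4): 20 + 4 = 24
  Event 2 (sale 17): sell min(17,24)=17. stock: 24 - 17 = 7. total_sold = 17
  Event 3 (sale 22): sell min(22,7)=7. stock: 7 - 7 = 0. total_sold = 24
  Event 4 (sale 3): sell min(3,0)=0. stock: 0 - 0 = 0. total_sold = 24
  Event 5 (sale 24): sell min(24,0)=0. stock: 0 - 0 = 0. total_sold = 24
  Event 6 (sale 11): sell min(11,0)=0. stock: 0 - 0 = 0. total_sold = 24
  Event 7 (sale 14): sell min(14,0)=0. stock: 0 - 0 = 0. total_sold = 24
  Event 8 (restock 19): 0 + 19 = 19
  Event 9 (sale 5): sell min(5,19)=5. stock: 19 - 5 = 14. total_sold = 29
  Event 10 (return 2): 14 + 2 = 16
Final: stock = 16, total_sold = 29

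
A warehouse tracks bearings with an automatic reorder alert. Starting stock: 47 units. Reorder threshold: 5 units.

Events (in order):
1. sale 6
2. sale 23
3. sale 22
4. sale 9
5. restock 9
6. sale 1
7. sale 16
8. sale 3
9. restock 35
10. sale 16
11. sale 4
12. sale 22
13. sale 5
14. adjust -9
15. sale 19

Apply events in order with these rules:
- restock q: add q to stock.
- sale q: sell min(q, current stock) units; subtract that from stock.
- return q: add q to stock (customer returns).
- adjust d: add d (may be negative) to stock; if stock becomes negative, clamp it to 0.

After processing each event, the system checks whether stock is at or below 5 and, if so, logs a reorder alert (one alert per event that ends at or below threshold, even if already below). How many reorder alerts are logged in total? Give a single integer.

Answer: 8

Derivation:
Processing events:
Start: stock = 47
  Event 1 (sale 6): sell min(6,47)=6. stock: 47 - 6 = 41. total_sold = 6
  Event 2 (sale 23): sell min(23,41)=23. stock: 41 - 23 = 18. total_sold = 29
  Event 3 (sale 22): sell min(22,18)=18. stock: 18 - 18 = 0. total_sold = 47
  Event 4 (sale 9): sell min(9,0)=0. stock: 0 - 0 = 0. total_sold = 47
  Event 5 (restock 9): 0 + 9 = 9
  Event 6 (sale 1): sell min(1,9)=1. stock: 9 - 1 = 8. total_sold = 48
  Event 7 (sale 16): sell min(16,8)=8. stock: 8 - 8 = 0. total_sold = 56
  Event 8 (sale 3): sell min(3,0)=0. stock: 0 - 0 = 0. total_sold = 56
  Event 9 (restock 35): 0 + 35 = 35
  Event 10 (sale 16): sell min(16,35)=16. stock: 35 - 16 = 19. total_sold = 72
  Event 11 (sale 4): sell min(4,19)=4. stock: 19 - 4 = 15. total_sold = 76
  Event 12 (sale 22): sell min(22,15)=15. stock: 15 - 15 = 0. total_sold = 91
  Event 13 (sale 5): sell min(5,0)=0. stock: 0 - 0 = 0. total_sold = 91
  Event 14 (adjust -9): 0 + -9 = 0 (clamped to 0)
  Event 15 (sale 19): sell min(19,0)=0. stock: 0 - 0 = 0. total_sold = 91
Final: stock = 0, total_sold = 91

Checking against threshold 5:
  After event 1: stock=41 > 5
  After event 2: stock=18 > 5
  After event 3: stock=0 <= 5 -> ALERT
  After event 4: stock=0 <= 5 -> ALERT
  After event 5: stock=9 > 5
  After event 6: stock=8 > 5
  After event 7: stock=0 <= 5 -> ALERT
  After event 8: stock=0 <= 5 -> ALERT
  After event 9: stock=35 > 5
  After event 10: stock=19 > 5
  After event 11: stock=15 > 5
  After event 12: stock=0 <= 5 -> ALERT
  After event 13: stock=0 <= 5 -> ALERT
  After event 14: stock=0 <= 5 -> ALERT
  After event 15: stock=0 <= 5 -> ALERT
Alert events: [3, 4, 7, 8, 12, 13, 14, 15]. Count = 8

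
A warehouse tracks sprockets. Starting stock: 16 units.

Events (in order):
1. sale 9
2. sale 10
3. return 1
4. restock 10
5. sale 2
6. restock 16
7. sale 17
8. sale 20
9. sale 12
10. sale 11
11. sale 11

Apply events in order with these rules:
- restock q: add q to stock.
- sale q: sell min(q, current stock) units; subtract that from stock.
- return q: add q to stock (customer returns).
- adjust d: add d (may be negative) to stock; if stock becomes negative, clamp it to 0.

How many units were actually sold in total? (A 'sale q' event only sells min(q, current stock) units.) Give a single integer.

Processing events:
Start: stock = 16
  Event 1 (sale 9): sell min(9,16)=9. stock: 16 - 9 = 7. total_sold = 9
  Event 2 (sale 10): sell min(10,7)=7. stock: 7 - 7 = 0. total_sold = 16
  Event 3 (return 1): 0 + 1 = 1
  Event 4 (restock 10): 1 + 10 = 11
  Event 5 (sale 2): sell min(2,11)=2. stock: 11 - 2 = 9. total_sold = 18
  Event 6 (restock 16): 9 + 16 = 25
  Event 7 (sale 17): sell min(17,25)=17. stock: 25 - 17 = 8. total_sold = 35
  Event 8 (sale 20): sell min(20,8)=8. stock: 8 - 8 = 0. total_sold = 43
  Event 9 (sale 12): sell min(12,0)=0. stock: 0 - 0 = 0. total_sold = 43
  Event 10 (sale 11): sell min(11,0)=0. stock: 0 - 0 = 0. total_sold = 43
  Event 11 (sale 11): sell min(11,0)=0. stock: 0 - 0 = 0. total_sold = 43
Final: stock = 0, total_sold = 43

Answer: 43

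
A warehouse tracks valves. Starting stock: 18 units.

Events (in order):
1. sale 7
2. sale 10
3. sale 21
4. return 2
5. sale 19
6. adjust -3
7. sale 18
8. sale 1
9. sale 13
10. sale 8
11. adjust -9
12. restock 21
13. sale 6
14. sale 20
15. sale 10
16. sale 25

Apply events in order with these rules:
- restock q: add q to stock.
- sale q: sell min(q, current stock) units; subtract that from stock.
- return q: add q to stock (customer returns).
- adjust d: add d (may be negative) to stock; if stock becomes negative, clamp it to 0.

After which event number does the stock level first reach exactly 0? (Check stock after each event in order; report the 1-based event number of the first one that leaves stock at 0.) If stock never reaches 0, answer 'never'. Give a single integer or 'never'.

Processing events:
Start: stock = 18
  Event 1 (sale 7): sell min(7,18)=7. stock: 18 - 7 = 11. total_sold = 7
  Event 2 (sale 10): sell min(10,11)=10. stock: 11 - 10 = 1. total_sold = 17
  Event 3 (sale 21): sell min(21,1)=1. stock: 1 - 1 = 0. total_sold = 18
  Event 4 (return 2): 0 + 2 = 2
  Event 5 (sale 19): sell min(19,2)=2. stock: 2 - 2 = 0. total_sold = 20
  Event 6 (adjust -3): 0 + -3 = 0 (clamped to 0)
  Event 7 (sale 18): sell min(18,0)=0. stock: 0 - 0 = 0. total_sold = 20
  Event 8 (sale 1): sell min(1,0)=0. stock: 0 - 0 = 0. total_sold = 20
  Event 9 (sale 13): sell min(13,0)=0. stock: 0 - 0 = 0. total_sold = 20
  Event 10 (sale 8): sell min(8,0)=0. stock: 0 - 0 = 0. total_sold = 20
  Event 11 (adjust -9): 0 + -9 = 0 (clamped to 0)
  Event 12 (restock 21): 0 + 21 = 21
  Event 13 (sale 6): sell min(6,21)=6. stock: 21 - 6 = 15. total_sold = 26
  Event 14 (sale 20): sell min(20,15)=15. stock: 15 - 15 = 0. total_sold = 41
  Event 15 (sale 10): sell min(10,0)=0. stock: 0 - 0 = 0. total_sold = 41
  Event 16 (sale 25): sell min(25,0)=0. stock: 0 - 0 = 0. total_sold = 41
Final: stock = 0, total_sold = 41

First zero at event 3.

Answer: 3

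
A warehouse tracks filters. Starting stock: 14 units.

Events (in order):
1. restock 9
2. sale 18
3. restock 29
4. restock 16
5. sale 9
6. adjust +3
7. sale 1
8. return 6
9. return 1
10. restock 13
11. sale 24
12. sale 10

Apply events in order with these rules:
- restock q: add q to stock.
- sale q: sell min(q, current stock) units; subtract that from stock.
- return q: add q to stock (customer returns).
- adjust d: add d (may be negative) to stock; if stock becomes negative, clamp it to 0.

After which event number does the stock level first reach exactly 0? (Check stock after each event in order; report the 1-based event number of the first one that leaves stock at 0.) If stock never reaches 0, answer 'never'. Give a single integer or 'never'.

Answer: never

Derivation:
Processing events:
Start: stock = 14
  Event 1 (restock 9): 14 + 9 = 23
  Event 2 (sale 18): sell min(18,23)=18. stock: 23 - 18 = 5. total_sold = 18
  Event 3 (restock 29): 5 + 29 = 34
  Event 4 (restock 16): 34 + 16 = 50
  Event 5 (sale 9): sell min(9,50)=9. stock: 50 - 9 = 41. total_sold = 27
  Event 6 (adjust +3): 41 + 3 = 44
  Event 7 (sale 1): sell min(1,44)=1. stock: 44 - 1 = 43. total_sold = 28
  Event 8 (return 6): 43 + 6 = 49
  Event 9 (return 1): 49 + 1 = 50
  Event 10 (restock 13): 50 + 13 = 63
  Event 11 (sale 24): sell min(24,63)=24. stock: 63 - 24 = 39. total_sold = 52
  Event 12 (sale 10): sell min(10,39)=10. stock: 39 - 10 = 29. total_sold = 62
Final: stock = 29, total_sold = 62

Stock never reaches 0.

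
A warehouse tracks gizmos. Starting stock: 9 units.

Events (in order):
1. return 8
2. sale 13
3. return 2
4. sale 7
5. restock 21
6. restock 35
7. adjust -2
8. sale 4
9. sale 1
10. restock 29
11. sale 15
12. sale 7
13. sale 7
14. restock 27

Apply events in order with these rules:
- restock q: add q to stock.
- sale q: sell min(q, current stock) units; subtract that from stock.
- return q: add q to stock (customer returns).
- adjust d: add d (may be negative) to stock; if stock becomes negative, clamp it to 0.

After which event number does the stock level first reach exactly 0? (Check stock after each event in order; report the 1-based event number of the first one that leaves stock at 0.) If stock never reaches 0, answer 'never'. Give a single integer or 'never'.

Answer: 4

Derivation:
Processing events:
Start: stock = 9
  Event 1 (return 8): 9 + 8 = 17
  Event 2 (sale 13): sell min(13,17)=13. stock: 17 - 13 = 4. total_sold = 13
  Event 3 (return 2): 4 + 2 = 6
  Event 4 (sale 7): sell min(7,6)=6. stock: 6 - 6 = 0. total_sold = 19
  Event 5 (restock 21): 0 + 21 = 21
  Event 6 (restock 35): 21 + 35 = 56
  Event 7 (adjust -2): 56 + -2 = 54
  Event 8 (sale 4): sell min(4,54)=4. stock: 54 - 4 = 50. total_sold = 23
  Event 9 (sale 1): sell min(1,50)=1. stock: 50 - 1 = 49. total_sold = 24
  Event 10 (restock 29): 49 + 29 = 78
  Event 11 (sale 15): sell min(15,78)=15. stock: 78 - 15 = 63. total_sold = 39
  Event 12 (sale 7): sell min(7,63)=7. stock: 63 - 7 = 56. total_sold = 46
  Event 13 (sale 7): sell min(7,56)=7. stock: 56 - 7 = 49. total_sold = 53
  Event 14 (restock 27): 49 + 27 = 76
Final: stock = 76, total_sold = 53

First zero at event 4.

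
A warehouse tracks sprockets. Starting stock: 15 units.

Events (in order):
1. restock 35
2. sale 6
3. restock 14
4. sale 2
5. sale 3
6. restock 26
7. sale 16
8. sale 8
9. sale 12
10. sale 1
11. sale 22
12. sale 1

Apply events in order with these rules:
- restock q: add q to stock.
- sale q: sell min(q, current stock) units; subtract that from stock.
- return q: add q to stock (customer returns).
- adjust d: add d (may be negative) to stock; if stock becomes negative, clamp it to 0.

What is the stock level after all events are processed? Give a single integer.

Answer: 19

Derivation:
Processing events:
Start: stock = 15
  Event 1 (restock 35): 15 + 35 = 50
  Event 2 (sale 6): sell min(6,50)=6. stock: 50 - 6 = 44. total_sold = 6
  Event 3 (restock 14): 44 + 14 = 58
  Event 4 (sale 2): sell min(2,58)=2. stock: 58 - 2 = 56. total_sold = 8
  Event 5 (sale 3): sell min(3,56)=3. stock: 56 - 3 = 53. total_sold = 11
  Event 6 (restock 26): 53 + 26 = 79
  Event 7 (sale 16): sell min(16,79)=16. stock: 79 - 16 = 63. total_sold = 27
  Event 8 (sale 8): sell min(8,63)=8. stock: 63 - 8 = 55. total_sold = 35
  Event 9 (sale 12): sell min(12,55)=12. stock: 55 - 12 = 43. total_sold = 47
  Event 10 (sale 1): sell min(1,43)=1. stock: 43 - 1 = 42. total_sold = 48
  Event 11 (sale 22): sell min(22,42)=22. stock: 42 - 22 = 20. total_sold = 70
  Event 12 (sale 1): sell min(1,20)=1. stock: 20 - 1 = 19. total_sold = 71
Final: stock = 19, total_sold = 71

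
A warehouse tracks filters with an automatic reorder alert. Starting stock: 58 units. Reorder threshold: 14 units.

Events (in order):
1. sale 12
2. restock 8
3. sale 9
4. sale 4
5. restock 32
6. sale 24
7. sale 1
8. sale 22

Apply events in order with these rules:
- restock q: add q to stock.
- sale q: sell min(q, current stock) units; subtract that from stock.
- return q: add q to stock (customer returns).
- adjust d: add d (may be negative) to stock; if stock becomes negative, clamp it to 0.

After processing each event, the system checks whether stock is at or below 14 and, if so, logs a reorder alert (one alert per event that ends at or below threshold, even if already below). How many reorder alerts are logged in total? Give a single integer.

Answer: 0

Derivation:
Processing events:
Start: stock = 58
  Event 1 (sale 12): sell min(12,58)=12. stock: 58 - 12 = 46. total_sold = 12
  Event 2 (restock 8): 46 + 8 = 54
  Event 3 (sale 9): sell min(9,54)=9. stock: 54 - 9 = 45. total_sold = 21
  Event 4 (sale 4): sell min(4,45)=4. stock: 45 - 4 = 41. total_sold = 25
  Event 5 (restock 32): 41 + 32 = 73
  Event 6 (sale 24): sell min(24,73)=24. stock: 73 - 24 = 49. total_sold = 49
  Event 7 (sale 1): sell min(1,49)=1. stock: 49 - 1 = 48. total_sold = 50
  Event 8 (sale 22): sell min(22,48)=22. stock: 48 - 22 = 26. total_sold = 72
Final: stock = 26, total_sold = 72

Checking against threshold 14:
  After event 1: stock=46 > 14
  After event 2: stock=54 > 14
  After event 3: stock=45 > 14
  After event 4: stock=41 > 14
  After event 5: stock=73 > 14
  After event 6: stock=49 > 14
  After event 7: stock=48 > 14
  After event 8: stock=26 > 14
Alert events: []. Count = 0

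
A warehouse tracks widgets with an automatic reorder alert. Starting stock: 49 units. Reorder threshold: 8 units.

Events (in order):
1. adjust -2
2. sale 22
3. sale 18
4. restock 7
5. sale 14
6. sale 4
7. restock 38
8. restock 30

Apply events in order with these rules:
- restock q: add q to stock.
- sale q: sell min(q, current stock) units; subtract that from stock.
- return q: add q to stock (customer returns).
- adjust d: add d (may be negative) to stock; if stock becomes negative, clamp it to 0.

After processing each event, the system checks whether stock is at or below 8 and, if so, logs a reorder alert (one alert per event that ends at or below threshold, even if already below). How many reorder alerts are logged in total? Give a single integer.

Answer: 3

Derivation:
Processing events:
Start: stock = 49
  Event 1 (adjust -2): 49 + -2 = 47
  Event 2 (sale 22): sell min(22,47)=22. stock: 47 - 22 = 25. total_sold = 22
  Event 3 (sale 18): sell min(18,25)=18. stock: 25 - 18 = 7. total_sold = 40
  Event 4 (restock 7): 7 + 7 = 14
  Event 5 (sale 14): sell min(14,14)=14. stock: 14 - 14 = 0. total_sold = 54
  Event 6 (sale 4): sell min(4,0)=0. stock: 0 - 0 = 0. total_sold = 54
  Event 7 (restock 38): 0 + 38 = 38
  Event 8 (restock 30): 38 + 30 = 68
Final: stock = 68, total_sold = 54

Checking against threshold 8:
  After event 1: stock=47 > 8
  After event 2: stock=25 > 8
  After event 3: stock=7 <= 8 -> ALERT
  After event 4: stock=14 > 8
  After event 5: stock=0 <= 8 -> ALERT
  After event 6: stock=0 <= 8 -> ALERT
  After event 7: stock=38 > 8
  After event 8: stock=68 > 8
Alert events: [3, 5, 6]. Count = 3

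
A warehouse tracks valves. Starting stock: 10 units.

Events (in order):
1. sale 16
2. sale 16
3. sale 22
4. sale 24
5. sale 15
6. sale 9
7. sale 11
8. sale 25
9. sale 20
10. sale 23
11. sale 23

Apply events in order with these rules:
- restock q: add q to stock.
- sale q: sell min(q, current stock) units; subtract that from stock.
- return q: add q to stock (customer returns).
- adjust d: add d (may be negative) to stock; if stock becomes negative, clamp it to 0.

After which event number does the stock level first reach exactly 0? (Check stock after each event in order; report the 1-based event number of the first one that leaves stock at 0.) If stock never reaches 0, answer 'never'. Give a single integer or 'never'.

Processing events:
Start: stock = 10
  Event 1 (sale 16): sell min(16,10)=10. stock: 10 - 10 = 0. total_sold = 10
  Event 2 (sale 16): sell min(16,0)=0. stock: 0 - 0 = 0. total_sold = 10
  Event 3 (sale 22): sell min(22,0)=0. stock: 0 - 0 = 0. total_sold = 10
  Event 4 (sale 24): sell min(24,0)=0. stock: 0 - 0 = 0. total_sold = 10
  Event 5 (sale 15): sell min(15,0)=0. stock: 0 - 0 = 0. total_sold = 10
  Event 6 (sale 9): sell min(9,0)=0. stock: 0 - 0 = 0. total_sold = 10
  Event 7 (sale 11): sell min(11,0)=0. stock: 0 - 0 = 0. total_sold = 10
  Event 8 (sale 25): sell min(25,0)=0. stock: 0 - 0 = 0. total_sold = 10
  Event 9 (sale 20): sell min(20,0)=0. stock: 0 - 0 = 0. total_sold = 10
  Event 10 (sale 23): sell min(23,0)=0. stock: 0 - 0 = 0. total_sold = 10
  Event 11 (sale 23): sell min(23,0)=0. stock: 0 - 0 = 0. total_sold = 10
Final: stock = 0, total_sold = 10

First zero at event 1.

Answer: 1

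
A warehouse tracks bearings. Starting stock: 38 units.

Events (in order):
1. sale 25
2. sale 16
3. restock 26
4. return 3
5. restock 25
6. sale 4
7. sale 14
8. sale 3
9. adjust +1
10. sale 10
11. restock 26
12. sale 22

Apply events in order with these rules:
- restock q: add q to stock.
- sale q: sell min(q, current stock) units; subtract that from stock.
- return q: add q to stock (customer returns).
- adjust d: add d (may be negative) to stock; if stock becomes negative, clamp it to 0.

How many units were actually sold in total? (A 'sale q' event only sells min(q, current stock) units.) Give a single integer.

Answer: 91

Derivation:
Processing events:
Start: stock = 38
  Event 1 (sale 25): sell min(25,38)=25. stock: 38 - 25 = 13. total_sold = 25
  Event 2 (sale 16): sell min(16,13)=13. stock: 13 - 13 = 0. total_sold = 38
  Event 3 (restock 26): 0 + 26 = 26
  Event 4 (return 3): 26 + 3 = 29
  Event 5 (restock 25): 29 + 25 = 54
  Event 6 (sale 4): sell min(4,54)=4. stock: 54 - 4 = 50. total_sold = 42
  Event 7 (sale 14): sell min(14,50)=14. stock: 50 - 14 = 36. total_sold = 56
  Event 8 (sale 3): sell min(3,36)=3. stock: 36 - 3 = 33. total_sold = 59
  Event 9 (adjust +1): 33 + 1 = 34
  Event 10 (sale 10): sell min(10,34)=10. stock: 34 - 10 = 24. total_sold = 69
  Event 11 (restock 26): 24 + 26 = 50
  Event 12 (sale 22): sell min(22,50)=22. stock: 50 - 22 = 28. total_sold = 91
Final: stock = 28, total_sold = 91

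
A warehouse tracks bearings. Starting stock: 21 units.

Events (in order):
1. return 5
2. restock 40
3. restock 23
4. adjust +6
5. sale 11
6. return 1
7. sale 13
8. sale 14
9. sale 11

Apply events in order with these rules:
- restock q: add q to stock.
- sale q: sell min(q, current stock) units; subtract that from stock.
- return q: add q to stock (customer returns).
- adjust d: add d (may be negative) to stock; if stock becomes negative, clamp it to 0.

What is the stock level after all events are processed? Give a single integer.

Processing events:
Start: stock = 21
  Event 1 (return 5): 21 + 5 = 26
  Event 2 (restock 40): 26 + 40 = 66
  Event 3 (restock 23): 66 + 23 = 89
  Event 4 (adjust +6): 89 + 6 = 95
  Event 5 (sale 11): sell min(11,95)=11. stock: 95 - 11 = 84. total_sold = 11
  Event 6 (return 1): 84 + 1 = 85
  Event 7 (sale 13): sell min(13,85)=13. stock: 85 - 13 = 72. total_sold = 24
  Event 8 (sale 14): sell min(14,72)=14. stock: 72 - 14 = 58. total_sold = 38
  Event 9 (sale 11): sell min(11,58)=11. stock: 58 - 11 = 47. total_sold = 49
Final: stock = 47, total_sold = 49

Answer: 47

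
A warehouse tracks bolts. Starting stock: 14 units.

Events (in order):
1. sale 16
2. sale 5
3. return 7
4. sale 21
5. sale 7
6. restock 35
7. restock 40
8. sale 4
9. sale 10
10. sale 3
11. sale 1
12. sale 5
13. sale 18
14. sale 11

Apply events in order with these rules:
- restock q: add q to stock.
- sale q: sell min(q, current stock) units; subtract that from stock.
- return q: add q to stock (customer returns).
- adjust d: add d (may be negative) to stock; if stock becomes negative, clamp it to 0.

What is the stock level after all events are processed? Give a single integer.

Processing events:
Start: stock = 14
  Event 1 (sale 16): sell min(16,14)=14. stock: 14 - 14 = 0. total_sold = 14
  Event 2 (sale 5): sell min(5,0)=0. stock: 0 - 0 = 0. total_sold = 14
  Event 3 (return 7): 0 + 7 = 7
  Event 4 (sale 21): sell min(21,7)=7. stock: 7 - 7 = 0. total_sold = 21
  Event 5 (sale 7): sell min(7,0)=0. stock: 0 - 0 = 0. total_sold = 21
  Event 6 (restock 35): 0 + 35 = 35
  Event 7 (restock 40): 35 + 40 = 75
  Event 8 (sale 4): sell min(4,75)=4. stock: 75 - 4 = 71. total_sold = 25
  Event 9 (sale 10): sell min(10,71)=10. stock: 71 - 10 = 61. total_sold = 35
  Event 10 (sale 3): sell min(3,61)=3. stock: 61 - 3 = 58. total_sold = 38
  Event 11 (sale 1): sell min(1,58)=1. stock: 58 - 1 = 57. total_sold = 39
  Event 12 (sale 5): sell min(5,57)=5. stock: 57 - 5 = 52. total_sold = 44
  Event 13 (sale 18): sell min(18,52)=18. stock: 52 - 18 = 34. total_sold = 62
  Event 14 (sale 11): sell min(11,34)=11. stock: 34 - 11 = 23. total_sold = 73
Final: stock = 23, total_sold = 73

Answer: 23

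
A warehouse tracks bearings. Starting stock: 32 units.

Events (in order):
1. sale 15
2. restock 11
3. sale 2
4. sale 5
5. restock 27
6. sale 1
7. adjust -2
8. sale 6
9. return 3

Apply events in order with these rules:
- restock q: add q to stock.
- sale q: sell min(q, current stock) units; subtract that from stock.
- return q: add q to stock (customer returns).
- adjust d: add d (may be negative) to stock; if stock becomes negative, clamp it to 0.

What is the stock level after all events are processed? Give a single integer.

Answer: 42

Derivation:
Processing events:
Start: stock = 32
  Event 1 (sale 15): sell min(15,32)=15. stock: 32 - 15 = 17. total_sold = 15
  Event 2 (restock 11): 17 + 11 = 28
  Event 3 (sale 2): sell min(2,28)=2. stock: 28 - 2 = 26. total_sold = 17
  Event 4 (sale 5): sell min(5,26)=5. stock: 26 - 5 = 21. total_sold = 22
  Event 5 (restock 27): 21 + 27 = 48
  Event 6 (sale 1): sell min(1,48)=1. stock: 48 - 1 = 47. total_sold = 23
  Event 7 (adjust -2): 47 + -2 = 45
  Event 8 (sale 6): sell min(6,45)=6. stock: 45 - 6 = 39. total_sold = 29
  Event 9 (return 3): 39 + 3 = 42
Final: stock = 42, total_sold = 29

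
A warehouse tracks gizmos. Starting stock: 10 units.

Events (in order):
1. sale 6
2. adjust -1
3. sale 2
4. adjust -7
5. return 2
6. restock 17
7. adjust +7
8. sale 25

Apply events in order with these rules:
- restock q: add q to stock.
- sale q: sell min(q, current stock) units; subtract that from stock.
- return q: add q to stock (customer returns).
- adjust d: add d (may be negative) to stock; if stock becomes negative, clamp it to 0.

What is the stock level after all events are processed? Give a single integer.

Answer: 1

Derivation:
Processing events:
Start: stock = 10
  Event 1 (sale 6): sell min(6,10)=6. stock: 10 - 6 = 4. total_sold = 6
  Event 2 (adjust -1): 4 + -1 = 3
  Event 3 (sale 2): sell min(2,3)=2. stock: 3 - 2 = 1. total_sold = 8
  Event 4 (adjust -7): 1 + -7 = 0 (clamped to 0)
  Event 5 (return 2): 0 + 2 = 2
  Event 6 (restock 17): 2 + 17 = 19
  Event 7 (adjust +7): 19 + 7 = 26
  Event 8 (sale 25): sell min(25,26)=25. stock: 26 - 25 = 1. total_sold = 33
Final: stock = 1, total_sold = 33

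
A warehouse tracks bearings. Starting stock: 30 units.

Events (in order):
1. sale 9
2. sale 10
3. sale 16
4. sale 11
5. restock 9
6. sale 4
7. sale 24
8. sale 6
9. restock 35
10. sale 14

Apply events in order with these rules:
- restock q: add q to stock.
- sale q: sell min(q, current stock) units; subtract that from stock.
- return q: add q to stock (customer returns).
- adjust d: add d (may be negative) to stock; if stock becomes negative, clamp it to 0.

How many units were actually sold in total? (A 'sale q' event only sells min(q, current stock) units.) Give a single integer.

Answer: 53

Derivation:
Processing events:
Start: stock = 30
  Event 1 (sale 9): sell min(9,30)=9. stock: 30 - 9 = 21. total_sold = 9
  Event 2 (sale 10): sell min(10,21)=10. stock: 21 - 10 = 11. total_sold = 19
  Event 3 (sale 16): sell min(16,11)=11. stock: 11 - 11 = 0. total_sold = 30
  Event 4 (sale 11): sell min(11,0)=0. stock: 0 - 0 = 0. total_sold = 30
  Event 5 (restock 9): 0 + 9 = 9
  Event 6 (sale 4): sell min(4,9)=4. stock: 9 - 4 = 5. total_sold = 34
  Event 7 (sale 24): sell min(24,5)=5. stock: 5 - 5 = 0. total_sold = 39
  Event 8 (sale 6): sell min(6,0)=0. stock: 0 - 0 = 0. total_sold = 39
  Event 9 (restock 35): 0 + 35 = 35
  Event 10 (sale 14): sell min(14,35)=14. stock: 35 - 14 = 21. total_sold = 53
Final: stock = 21, total_sold = 53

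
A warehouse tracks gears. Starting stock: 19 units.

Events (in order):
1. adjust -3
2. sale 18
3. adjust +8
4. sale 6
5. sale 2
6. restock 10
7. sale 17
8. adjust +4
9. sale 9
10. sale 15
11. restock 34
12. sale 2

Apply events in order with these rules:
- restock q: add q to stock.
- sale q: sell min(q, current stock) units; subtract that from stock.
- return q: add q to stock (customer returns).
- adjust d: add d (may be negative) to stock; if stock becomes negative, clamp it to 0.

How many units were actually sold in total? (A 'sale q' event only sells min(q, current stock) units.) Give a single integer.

Processing events:
Start: stock = 19
  Event 1 (adjust -3): 19 + -3 = 16
  Event 2 (sale 18): sell min(18,16)=16. stock: 16 - 16 = 0. total_sold = 16
  Event 3 (adjust +8): 0 + 8 = 8
  Event 4 (sale 6): sell min(6,8)=6. stock: 8 - 6 = 2. total_sold = 22
  Event 5 (sale 2): sell min(2,2)=2. stock: 2 - 2 = 0. total_sold = 24
  Event 6 (restock 10): 0 + 10 = 10
  Event 7 (sale 17): sell min(17,10)=10. stock: 10 - 10 = 0. total_sold = 34
  Event 8 (adjust +4): 0 + 4 = 4
  Event 9 (sale 9): sell min(9,4)=4. stock: 4 - 4 = 0. total_sold = 38
  Event 10 (sale 15): sell min(15,0)=0. stock: 0 - 0 = 0. total_sold = 38
  Event 11 (restock 34): 0 + 34 = 34
  Event 12 (sale 2): sell min(2,34)=2. stock: 34 - 2 = 32. total_sold = 40
Final: stock = 32, total_sold = 40

Answer: 40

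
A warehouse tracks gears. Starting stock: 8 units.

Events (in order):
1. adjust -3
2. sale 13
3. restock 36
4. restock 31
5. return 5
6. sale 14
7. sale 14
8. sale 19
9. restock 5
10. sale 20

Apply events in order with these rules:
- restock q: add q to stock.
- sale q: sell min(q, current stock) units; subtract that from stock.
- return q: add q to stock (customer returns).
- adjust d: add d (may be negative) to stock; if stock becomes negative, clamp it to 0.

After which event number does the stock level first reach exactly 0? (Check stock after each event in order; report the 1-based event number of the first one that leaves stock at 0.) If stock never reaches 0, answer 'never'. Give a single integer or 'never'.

Processing events:
Start: stock = 8
  Event 1 (adjust -3): 8 + -3 = 5
  Event 2 (sale 13): sell min(13,5)=5. stock: 5 - 5 = 0. total_sold = 5
  Event 3 (restock 36): 0 + 36 = 36
  Event 4 (restock 31): 36 + 31 = 67
  Event 5 (return 5): 67 + 5 = 72
  Event 6 (sale 14): sell min(14,72)=14. stock: 72 - 14 = 58. total_sold = 19
  Event 7 (sale 14): sell min(14,58)=14. stock: 58 - 14 = 44. total_sold = 33
  Event 8 (sale 19): sell min(19,44)=19. stock: 44 - 19 = 25. total_sold = 52
  Event 9 (restock 5): 25 + 5 = 30
  Event 10 (sale 20): sell min(20,30)=20. stock: 30 - 20 = 10. total_sold = 72
Final: stock = 10, total_sold = 72

First zero at event 2.

Answer: 2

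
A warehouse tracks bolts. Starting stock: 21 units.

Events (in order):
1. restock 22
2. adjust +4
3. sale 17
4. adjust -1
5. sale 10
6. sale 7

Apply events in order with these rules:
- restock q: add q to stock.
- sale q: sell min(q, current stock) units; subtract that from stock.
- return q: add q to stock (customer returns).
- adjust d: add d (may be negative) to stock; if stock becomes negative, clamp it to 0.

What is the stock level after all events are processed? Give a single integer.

Processing events:
Start: stock = 21
  Event 1 (restock 22): 21 + 22 = 43
  Event 2 (adjust +4): 43 + 4 = 47
  Event 3 (sale 17): sell min(17,47)=17. stock: 47 - 17 = 30. total_sold = 17
  Event 4 (adjust -1): 30 + -1 = 29
  Event 5 (sale 10): sell min(10,29)=10. stock: 29 - 10 = 19. total_sold = 27
  Event 6 (sale 7): sell min(7,19)=7. stock: 19 - 7 = 12. total_sold = 34
Final: stock = 12, total_sold = 34

Answer: 12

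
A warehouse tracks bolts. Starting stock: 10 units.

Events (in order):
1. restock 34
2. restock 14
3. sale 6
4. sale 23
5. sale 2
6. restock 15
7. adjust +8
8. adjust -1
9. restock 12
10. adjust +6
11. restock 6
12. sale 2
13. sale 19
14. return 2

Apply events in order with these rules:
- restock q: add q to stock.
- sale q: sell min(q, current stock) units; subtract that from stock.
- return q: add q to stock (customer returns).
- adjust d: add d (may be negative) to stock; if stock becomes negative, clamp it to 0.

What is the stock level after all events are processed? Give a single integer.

Processing events:
Start: stock = 10
  Event 1 (restock 34): 10 + 34 = 44
  Event 2 (restock 14): 44 + 14 = 58
  Event 3 (sale 6): sell min(6,58)=6. stock: 58 - 6 = 52. total_sold = 6
  Event 4 (sale 23): sell min(23,52)=23. stock: 52 - 23 = 29. total_sold = 29
  Event 5 (sale 2): sell min(2,29)=2. stock: 29 - 2 = 27. total_sold = 31
  Event 6 (restock 15): 27 + 15 = 42
  Event 7 (adjust +8): 42 + 8 = 50
  Event 8 (adjust -1): 50 + -1 = 49
  Event 9 (restock 12): 49 + 12 = 61
  Event 10 (adjust +6): 61 + 6 = 67
  Event 11 (restock 6): 67 + 6 = 73
  Event 12 (sale 2): sell min(2,73)=2. stock: 73 - 2 = 71. total_sold = 33
  Event 13 (sale 19): sell min(19,71)=19. stock: 71 - 19 = 52. total_sold = 52
  Event 14 (return 2): 52 + 2 = 54
Final: stock = 54, total_sold = 52

Answer: 54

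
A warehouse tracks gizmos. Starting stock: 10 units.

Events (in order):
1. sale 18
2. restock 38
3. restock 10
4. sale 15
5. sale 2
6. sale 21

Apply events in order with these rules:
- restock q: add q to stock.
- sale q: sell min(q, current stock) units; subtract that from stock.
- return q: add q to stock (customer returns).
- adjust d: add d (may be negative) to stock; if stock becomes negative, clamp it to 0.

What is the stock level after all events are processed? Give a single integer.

Answer: 10

Derivation:
Processing events:
Start: stock = 10
  Event 1 (sale 18): sell min(18,10)=10. stock: 10 - 10 = 0. total_sold = 10
  Event 2 (restock 38): 0 + 38 = 38
  Event 3 (restock 10): 38 + 10 = 48
  Event 4 (sale 15): sell min(15,48)=15. stock: 48 - 15 = 33. total_sold = 25
  Event 5 (sale 2): sell min(2,33)=2. stock: 33 - 2 = 31. total_sold = 27
  Event 6 (sale 21): sell min(21,31)=21. stock: 31 - 21 = 10. total_sold = 48
Final: stock = 10, total_sold = 48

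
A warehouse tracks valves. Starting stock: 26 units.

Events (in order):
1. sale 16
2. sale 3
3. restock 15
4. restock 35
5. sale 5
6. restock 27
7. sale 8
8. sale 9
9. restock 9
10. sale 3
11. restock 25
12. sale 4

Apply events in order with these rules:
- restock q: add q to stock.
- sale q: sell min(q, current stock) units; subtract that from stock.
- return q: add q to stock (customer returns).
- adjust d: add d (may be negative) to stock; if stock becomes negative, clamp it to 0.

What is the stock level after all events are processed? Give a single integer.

Processing events:
Start: stock = 26
  Event 1 (sale 16): sell min(16,26)=16. stock: 26 - 16 = 10. total_sold = 16
  Event 2 (sale 3): sell min(3,10)=3. stock: 10 - 3 = 7. total_sold = 19
  Event 3 (restock 15): 7 + 15 = 22
  Event 4 (restock 35): 22 + 35 = 57
  Event 5 (sale 5): sell min(5,57)=5. stock: 57 - 5 = 52. total_sold = 24
  Event 6 (restock 27): 52 + 27 = 79
  Event 7 (sale 8): sell min(8,79)=8. stock: 79 - 8 = 71. total_sold = 32
  Event 8 (sale 9): sell min(9,71)=9. stock: 71 - 9 = 62. total_sold = 41
  Event 9 (restock 9): 62 + 9 = 71
  Event 10 (sale 3): sell min(3,71)=3. stock: 71 - 3 = 68. total_sold = 44
  Event 11 (restock 25): 68 + 25 = 93
  Event 12 (sale 4): sell min(4,93)=4. stock: 93 - 4 = 89. total_sold = 48
Final: stock = 89, total_sold = 48

Answer: 89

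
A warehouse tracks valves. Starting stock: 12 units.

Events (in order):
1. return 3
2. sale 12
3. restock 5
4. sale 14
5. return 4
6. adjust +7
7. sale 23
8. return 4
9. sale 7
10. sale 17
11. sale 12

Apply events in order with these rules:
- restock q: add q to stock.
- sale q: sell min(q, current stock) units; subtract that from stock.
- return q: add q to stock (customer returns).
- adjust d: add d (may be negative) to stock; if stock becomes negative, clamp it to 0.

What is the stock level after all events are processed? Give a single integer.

Processing events:
Start: stock = 12
  Event 1 (return 3): 12 + 3 = 15
  Event 2 (sale 12): sell min(12,15)=12. stock: 15 - 12 = 3. total_sold = 12
  Event 3 (restock 5): 3 + 5 = 8
  Event 4 (sale 14): sell min(14,8)=8. stock: 8 - 8 = 0. total_sold = 20
  Event 5 (return 4): 0 + 4 = 4
  Event 6 (adjust +7): 4 + 7 = 11
  Event 7 (sale 23): sell min(23,11)=11. stock: 11 - 11 = 0. total_sold = 31
  Event 8 (return 4): 0 + 4 = 4
  Event 9 (sale 7): sell min(7,4)=4. stock: 4 - 4 = 0. total_sold = 35
  Event 10 (sale 17): sell min(17,0)=0. stock: 0 - 0 = 0. total_sold = 35
  Event 11 (sale 12): sell min(12,0)=0. stock: 0 - 0 = 0. total_sold = 35
Final: stock = 0, total_sold = 35

Answer: 0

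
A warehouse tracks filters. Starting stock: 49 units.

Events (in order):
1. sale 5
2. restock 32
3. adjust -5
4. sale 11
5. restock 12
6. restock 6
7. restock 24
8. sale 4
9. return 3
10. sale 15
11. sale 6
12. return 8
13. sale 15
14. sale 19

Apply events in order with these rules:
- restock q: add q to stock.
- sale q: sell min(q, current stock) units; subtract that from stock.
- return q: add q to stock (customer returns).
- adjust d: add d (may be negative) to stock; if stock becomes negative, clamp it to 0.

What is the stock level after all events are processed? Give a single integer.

Answer: 54

Derivation:
Processing events:
Start: stock = 49
  Event 1 (sale 5): sell min(5,49)=5. stock: 49 - 5 = 44. total_sold = 5
  Event 2 (restock 32): 44 + 32 = 76
  Event 3 (adjust -5): 76 + -5 = 71
  Event 4 (sale 11): sell min(11,71)=11. stock: 71 - 11 = 60. total_sold = 16
  Event 5 (restock 12): 60 + 12 = 72
  Event 6 (restock 6): 72 + 6 = 78
  Event 7 (restock 24): 78 + 24 = 102
  Event 8 (sale 4): sell min(4,102)=4. stock: 102 - 4 = 98. total_sold = 20
  Event 9 (return 3): 98 + 3 = 101
  Event 10 (sale 15): sell min(15,101)=15. stock: 101 - 15 = 86. total_sold = 35
  Event 11 (sale 6): sell min(6,86)=6. stock: 86 - 6 = 80. total_sold = 41
  Event 12 (return 8): 80 + 8 = 88
  Event 13 (sale 15): sell min(15,88)=15. stock: 88 - 15 = 73. total_sold = 56
  Event 14 (sale 19): sell min(19,73)=19. stock: 73 - 19 = 54. total_sold = 75
Final: stock = 54, total_sold = 75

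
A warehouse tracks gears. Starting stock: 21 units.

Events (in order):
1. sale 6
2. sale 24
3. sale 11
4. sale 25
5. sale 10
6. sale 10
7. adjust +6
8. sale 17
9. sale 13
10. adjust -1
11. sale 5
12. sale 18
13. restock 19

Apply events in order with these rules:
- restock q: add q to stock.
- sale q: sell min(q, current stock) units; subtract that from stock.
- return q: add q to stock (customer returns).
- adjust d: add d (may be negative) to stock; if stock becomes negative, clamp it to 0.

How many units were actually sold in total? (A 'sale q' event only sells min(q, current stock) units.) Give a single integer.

Processing events:
Start: stock = 21
  Event 1 (sale 6): sell min(6,21)=6. stock: 21 - 6 = 15. total_sold = 6
  Event 2 (sale 24): sell min(24,15)=15. stock: 15 - 15 = 0. total_sold = 21
  Event 3 (sale 11): sell min(11,0)=0. stock: 0 - 0 = 0. total_sold = 21
  Event 4 (sale 25): sell min(25,0)=0. stock: 0 - 0 = 0. total_sold = 21
  Event 5 (sale 10): sell min(10,0)=0. stock: 0 - 0 = 0. total_sold = 21
  Event 6 (sale 10): sell min(10,0)=0. stock: 0 - 0 = 0. total_sold = 21
  Event 7 (adjust +6): 0 + 6 = 6
  Event 8 (sale 17): sell min(17,6)=6. stock: 6 - 6 = 0. total_sold = 27
  Event 9 (sale 13): sell min(13,0)=0. stock: 0 - 0 = 0. total_sold = 27
  Event 10 (adjust -1): 0 + -1 = 0 (clamped to 0)
  Event 11 (sale 5): sell min(5,0)=0. stock: 0 - 0 = 0. total_sold = 27
  Event 12 (sale 18): sell min(18,0)=0. stock: 0 - 0 = 0. total_sold = 27
  Event 13 (restock 19): 0 + 19 = 19
Final: stock = 19, total_sold = 27

Answer: 27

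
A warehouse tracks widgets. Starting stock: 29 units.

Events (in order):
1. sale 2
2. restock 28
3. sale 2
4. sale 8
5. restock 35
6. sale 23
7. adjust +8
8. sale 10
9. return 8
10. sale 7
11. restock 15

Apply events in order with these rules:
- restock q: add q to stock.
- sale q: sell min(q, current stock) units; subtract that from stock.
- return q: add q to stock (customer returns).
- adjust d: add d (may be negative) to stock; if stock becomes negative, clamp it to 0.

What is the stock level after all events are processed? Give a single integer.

Answer: 71

Derivation:
Processing events:
Start: stock = 29
  Event 1 (sale 2): sell min(2,29)=2. stock: 29 - 2 = 27. total_sold = 2
  Event 2 (restock 28): 27 + 28 = 55
  Event 3 (sale 2): sell min(2,55)=2. stock: 55 - 2 = 53. total_sold = 4
  Event 4 (sale 8): sell min(8,53)=8. stock: 53 - 8 = 45. total_sold = 12
  Event 5 (restock 35): 45 + 35 = 80
  Event 6 (sale 23): sell min(23,80)=23. stock: 80 - 23 = 57. total_sold = 35
  Event 7 (adjust +8): 57 + 8 = 65
  Event 8 (sale 10): sell min(10,65)=10. stock: 65 - 10 = 55. total_sold = 45
  Event 9 (return 8): 55 + 8 = 63
  Event 10 (sale 7): sell min(7,63)=7. stock: 63 - 7 = 56. total_sold = 52
  Event 11 (restock 15): 56 + 15 = 71
Final: stock = 71, total_sold = 52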